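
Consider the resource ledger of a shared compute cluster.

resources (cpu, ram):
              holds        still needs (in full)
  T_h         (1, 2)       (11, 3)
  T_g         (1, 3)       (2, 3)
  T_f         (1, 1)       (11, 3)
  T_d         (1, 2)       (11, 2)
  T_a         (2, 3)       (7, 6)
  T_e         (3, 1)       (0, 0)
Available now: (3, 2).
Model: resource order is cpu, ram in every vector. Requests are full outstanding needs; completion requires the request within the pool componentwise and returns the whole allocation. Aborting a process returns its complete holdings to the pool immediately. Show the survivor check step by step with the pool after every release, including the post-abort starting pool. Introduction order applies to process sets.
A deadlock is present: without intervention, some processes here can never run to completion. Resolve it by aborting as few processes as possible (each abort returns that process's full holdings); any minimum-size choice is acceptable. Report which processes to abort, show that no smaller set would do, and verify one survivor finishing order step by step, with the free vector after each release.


Minimum abort set: T_h and T_d.
Key observation: no ordering could ever have run T_f before the abort of T_h and T_d; with (2, 4) back in the pool it fits at step 4.
Minimality, checking each single-abort alternative: T_h alone leaves T_f blocked (short on cpu); T_g alone leaves T_h blocked (short on cpu); T_f alone leaves T_h blocked (short on cpu); T_d alone leaves T_h blocked (short on cpu); T_a alone leaves T_h blocked (short on cpu); T_e alone leaves T_h blocked (short on cpu).
One survivor order: T_e, T_a, T_g, T_f. Walking it through (post-abort pool first):
  pool = (5, 6)
  T_e needs (0, 0) <= (5, 6) -> finishes; pool += (3, 1) = (8, 7)
  T_a needs (7, 6) <= (8, 7) -> finishes; pool += (2, 3) = (10, 10)
  T_g needs (2, 3) <= (10, 10) -> finishes; pool += (1, 3) = (11, 13)
  T_f needs (11, 3) <= (11, 13) -> finishes; pool += (1, 1) = (12, 14)


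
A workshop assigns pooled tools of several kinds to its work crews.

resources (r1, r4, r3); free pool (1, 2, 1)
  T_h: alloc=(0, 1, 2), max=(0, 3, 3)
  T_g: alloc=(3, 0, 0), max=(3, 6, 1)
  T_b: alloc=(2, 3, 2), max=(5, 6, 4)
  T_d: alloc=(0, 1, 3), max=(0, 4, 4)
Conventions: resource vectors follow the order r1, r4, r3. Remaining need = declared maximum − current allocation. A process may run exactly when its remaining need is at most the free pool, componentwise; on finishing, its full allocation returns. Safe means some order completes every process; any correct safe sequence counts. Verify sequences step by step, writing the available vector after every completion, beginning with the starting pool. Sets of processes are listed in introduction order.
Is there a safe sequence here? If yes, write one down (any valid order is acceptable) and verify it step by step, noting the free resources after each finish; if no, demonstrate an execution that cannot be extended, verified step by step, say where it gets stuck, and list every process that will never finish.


UNSAFE.
Key observation: after T_h, T_d the pool peaks at (1, 4, 6), and each blocked process is short somewhere: T_g on r4; T_b on r1.
The run T_h, T_d cannot be extended any further. Walking it through:
  pool = (1, 2, 1)
  T_h: need (0, 2, 1) fits (1, 2, 1); releases (0, 1, 2), pool now (1, 3, 3)
  T_d: need (0, 3, 1) fits (1, 3, 3); releases (0, 1, 3), pool now (1, 4, 6)
  blocked: T_g wants (0, 6, 1), pool (1, 4, 6) — not enough r4
  blocked: T_b wants (3, 3, 2), pool (1, 4, 6) — not enough r1
Permanently blocked: T_g and T_b.


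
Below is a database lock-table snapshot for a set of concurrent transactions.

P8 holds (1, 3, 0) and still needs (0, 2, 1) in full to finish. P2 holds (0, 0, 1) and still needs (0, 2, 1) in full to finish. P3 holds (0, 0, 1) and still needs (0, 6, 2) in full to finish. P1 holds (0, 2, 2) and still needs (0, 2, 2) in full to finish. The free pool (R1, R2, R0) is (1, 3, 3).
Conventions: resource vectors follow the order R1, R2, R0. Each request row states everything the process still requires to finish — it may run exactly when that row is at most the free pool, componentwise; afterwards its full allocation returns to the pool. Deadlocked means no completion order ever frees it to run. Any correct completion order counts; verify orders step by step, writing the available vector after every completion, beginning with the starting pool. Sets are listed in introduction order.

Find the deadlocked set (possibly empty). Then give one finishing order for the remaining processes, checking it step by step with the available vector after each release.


The deadlocked set is empty.
Key observation: P2 leads a chain of completions in which each release enables another process.
The rest can finish in the order P2, P1, P8, P3. Check, step by step:
  pool = (1, 3, 3)
  run P2 (needs (0, 2, 1), free (1, 3, 3)); after release of (0, 0, 1) the pool is (1, 3, 4)
  run P1 (needs (0, 2, 2), free (1, 3, 4)); after release of (0, 2, 2) the pool is (1, 5, 6)
  run P8 (needs (0, 2, 1), free (1, 5, 6)); after release of (1, 3, 0) the pool is (2, 8, 6)
  run P3 (needs (0, 6, 2), free (2, 8, 6)); after release of (0, 0, 1) the pool is (2, 8, 7)


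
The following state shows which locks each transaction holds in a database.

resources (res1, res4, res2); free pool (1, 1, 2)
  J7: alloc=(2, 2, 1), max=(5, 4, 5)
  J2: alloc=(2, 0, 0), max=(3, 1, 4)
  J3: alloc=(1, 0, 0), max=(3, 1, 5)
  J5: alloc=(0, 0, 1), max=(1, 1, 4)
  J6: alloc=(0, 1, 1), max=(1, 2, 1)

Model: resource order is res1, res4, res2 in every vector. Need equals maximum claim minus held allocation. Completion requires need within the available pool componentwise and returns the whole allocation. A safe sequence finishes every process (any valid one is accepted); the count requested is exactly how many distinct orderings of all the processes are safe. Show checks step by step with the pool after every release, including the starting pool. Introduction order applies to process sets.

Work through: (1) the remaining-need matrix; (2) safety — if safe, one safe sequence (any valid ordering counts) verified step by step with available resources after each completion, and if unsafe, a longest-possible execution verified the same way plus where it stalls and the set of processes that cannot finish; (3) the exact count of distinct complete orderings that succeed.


(1) Remaining need (order res1, res4, res2):
  J7: (3, 2, 4)
  J2: (1, 1, 4)
  J3: (2, 1, 5)
  J5: (1, 1, 3)
  J6: (1, 1, 0)
(2) The state is SAFE; one workable sequence: J6, J5, J2, J7, J3.
Key observation: J6 marks the first exact bind of the order: its need (1, 1, 0) fits the free (1, 1, 2) with zero slack on a requested resource.
Step-by-step check:
  pool = (1, 1, 2)
  run J6 (needs (1, 1, 0), free (1, 1, 2)); after release of (0, 1, 1) the pool is (1, 2, 3)
  run J5 (needs (1, 1, 3), free (1, 2, 3)); after release of (0, 0, 1) the pool is (1, 2, 4)
  run J2 (needs (1, 1, 4), free (1, 2, 4)); after release of (2, 0, 0) the pool is (3, 2, 4)
  run J7 (needs (3, 2, 4), free (3, 2, 4)); after release of (2, 2, 1) the pool is (5, 4, 5)
  run J3 (needs (2, 1, 5), free (5, 4, 5)); after release of (1, 0, 0) the pool is (6, 4, 5)
(3) Exactly 1 of the possible complete orderings is a safe sequence.


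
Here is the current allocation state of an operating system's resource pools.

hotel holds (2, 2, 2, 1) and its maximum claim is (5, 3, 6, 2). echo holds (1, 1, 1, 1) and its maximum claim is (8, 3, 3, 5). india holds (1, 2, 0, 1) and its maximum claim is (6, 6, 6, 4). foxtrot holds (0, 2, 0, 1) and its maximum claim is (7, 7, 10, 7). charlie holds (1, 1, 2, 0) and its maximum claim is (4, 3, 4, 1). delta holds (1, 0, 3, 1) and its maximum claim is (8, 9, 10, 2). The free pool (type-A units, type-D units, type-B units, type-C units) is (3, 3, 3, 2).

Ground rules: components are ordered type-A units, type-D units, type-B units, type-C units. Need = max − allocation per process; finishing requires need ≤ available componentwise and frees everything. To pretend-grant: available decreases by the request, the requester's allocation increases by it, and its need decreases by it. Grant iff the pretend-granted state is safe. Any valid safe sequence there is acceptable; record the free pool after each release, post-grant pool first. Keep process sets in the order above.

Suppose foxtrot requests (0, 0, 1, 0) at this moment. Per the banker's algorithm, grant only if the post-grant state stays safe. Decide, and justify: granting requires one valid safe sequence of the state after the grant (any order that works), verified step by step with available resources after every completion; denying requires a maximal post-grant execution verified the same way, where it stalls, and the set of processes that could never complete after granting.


GRANT: granting preserves safety; a valid post-grant sequence is charlie, hotel, india, echo, delta, foxtrot.
Key observation: granting shrinks the pool to (3, 3, 2, 2), yet charlie still fits and the chain goes through.
Step-by-step check of the post-grant state:
  pool = (3, 3, 2, 2)
  charlie: need (3, 2, 2, 1) fits (3, 3, 2, 2); releases (1, 1, 2, 0), pool now (4, 4, 4, 2)
  hotel: need (3, 1, 4, 1) fits (4, 4, 4, 2); releases (2, 2, 2, 1), pool now (6, 6, 6, 3)
  india: need (5, 4, 6, 3) fits (6, 6, 6, 3); releases (1, 2, 0, 1), pool now (7, 8, 6, 4)
  echo: need (7, 2, 2, 4) fits (7, 8, 6, 4); releases (1, 1, 1, 1), pool now (8, 9, 7, 5)
  delta: need (7, 9, 7, 1) fits (8, 9, 7, 5); releases (1, 0, 3, 1), pool now (9, 9, 10, 6)
  foxtrot: need (7, 5, 9, 6) fits (9, 9, 10, 6); releases (0, 2, 1, 1), pool now (9, 11, 11, 7)


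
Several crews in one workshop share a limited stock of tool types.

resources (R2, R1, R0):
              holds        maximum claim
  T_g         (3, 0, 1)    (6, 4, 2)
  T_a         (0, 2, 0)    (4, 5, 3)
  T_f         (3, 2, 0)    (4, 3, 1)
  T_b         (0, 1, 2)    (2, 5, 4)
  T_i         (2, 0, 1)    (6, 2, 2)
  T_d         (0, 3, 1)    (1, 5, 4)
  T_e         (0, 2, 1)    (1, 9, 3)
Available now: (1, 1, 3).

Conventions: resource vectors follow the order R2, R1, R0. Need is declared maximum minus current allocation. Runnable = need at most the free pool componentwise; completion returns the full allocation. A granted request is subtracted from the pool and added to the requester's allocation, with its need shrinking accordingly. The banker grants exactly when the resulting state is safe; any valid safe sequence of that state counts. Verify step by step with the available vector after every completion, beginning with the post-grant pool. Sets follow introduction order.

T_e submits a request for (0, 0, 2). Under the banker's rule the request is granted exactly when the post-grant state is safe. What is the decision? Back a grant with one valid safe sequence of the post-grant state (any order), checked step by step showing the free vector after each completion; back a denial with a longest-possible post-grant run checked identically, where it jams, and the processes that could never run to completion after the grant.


DENY: after the grant no complete ordering would exist.
Key observation: after T_f, T_i the pool peaks at (6, 3, 2), and each blocked process is short somewhere: T_g on R1; T_a on R0; T_b on R1; T_d on R0; T_e on R1.
Pretend the grant happened; the run T_f, T_i goes as far as possible. Check, step by step:
  pool = (1, 1, 1)
  T_f: need (1, 1, 1) fits (1, 1, 1); releases (3, 2, 0), pool now (4, 3, 1)
  T_i: need (4, 2, 1) fits (4, 3, 1); releases (2, 0, 1), pool now (6, 3, 2)
  T_g cannot run: need (3, 4, 1) vs free (6, 3, 2) (insufficient R1)
  T_a cannot run: need (4, 3, 3) vs free (6, 3, 2) (insufficient R0)
  T_b cannot run: need (2, 4, 2) vs free (6, 3, 2) (insufficient R1)
  T_d cannot run: need (1, 2, 3) vs free (6, 3, 2) (insufficient R0)
  T_e cannot run: need (1, 7, 0) vs free (6, 3, 2) (insufficient R1)
Had the request been granted, T_g, T_a, T_b, T_d and T_e could never finish.


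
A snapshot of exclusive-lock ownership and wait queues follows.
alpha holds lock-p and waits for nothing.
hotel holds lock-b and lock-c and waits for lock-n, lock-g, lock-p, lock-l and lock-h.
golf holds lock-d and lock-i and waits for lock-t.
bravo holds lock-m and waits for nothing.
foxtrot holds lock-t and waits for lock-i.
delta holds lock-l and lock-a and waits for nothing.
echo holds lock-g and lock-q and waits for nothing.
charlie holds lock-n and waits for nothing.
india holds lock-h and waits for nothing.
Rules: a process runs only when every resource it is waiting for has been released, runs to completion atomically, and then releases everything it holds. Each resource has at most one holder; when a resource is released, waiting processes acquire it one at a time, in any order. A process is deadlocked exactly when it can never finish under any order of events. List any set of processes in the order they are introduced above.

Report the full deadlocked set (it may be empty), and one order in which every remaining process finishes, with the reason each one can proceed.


Deadlocked set: golf and foxtrot.
Key observation: golf -> foxtrot -> golf is a circular wait — nothing in it can go first; no other process is dragged down with it.
The rest can finish in the order delta, bravo, echo, alpha, india, charlie, hotel.
Check, step by step:
  delta waits on nothing -> runs at once and releases lock-l and lock-a
  bravo waits on nothing -> runs at once and releases lock-m
  echo waits on nothing -> runs at once and releases lock-g and lock-q
  alpha waits on nothing -> runs at once and releases lock-p
  india waits on nothing -> runs at once and releases lock-h
  charlie waits on nothing -> runs at once and releases lock-n
  hotel: everything it awaited (lock-n, lock-g, lock-p, lock-l and lock-h) is free; runs, freeing lock-b and lock-c


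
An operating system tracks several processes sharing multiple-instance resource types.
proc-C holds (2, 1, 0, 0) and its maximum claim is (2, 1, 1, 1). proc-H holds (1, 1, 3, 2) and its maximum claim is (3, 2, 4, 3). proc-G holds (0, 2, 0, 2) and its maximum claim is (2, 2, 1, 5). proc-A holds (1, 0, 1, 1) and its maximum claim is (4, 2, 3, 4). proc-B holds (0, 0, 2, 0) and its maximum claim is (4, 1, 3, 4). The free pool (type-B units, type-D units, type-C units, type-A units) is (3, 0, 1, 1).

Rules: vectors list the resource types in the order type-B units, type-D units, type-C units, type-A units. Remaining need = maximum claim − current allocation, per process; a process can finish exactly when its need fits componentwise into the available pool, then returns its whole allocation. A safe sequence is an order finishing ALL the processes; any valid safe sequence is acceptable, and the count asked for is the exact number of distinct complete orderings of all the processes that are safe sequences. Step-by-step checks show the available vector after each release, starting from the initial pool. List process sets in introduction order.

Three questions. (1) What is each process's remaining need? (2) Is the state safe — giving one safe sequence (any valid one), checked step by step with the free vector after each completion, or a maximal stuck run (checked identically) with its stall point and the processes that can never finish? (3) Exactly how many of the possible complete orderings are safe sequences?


(1) Need matrix, components ordered type-B units, type-D units, type-C units, type-A units:
  proc-C: (0, 0, 1, 1)
  proc-H: (2, 1, 1, 1)
  proc-G: (2, 0, 1, 3)
  proc-A: (3, 2, 2, 3)
  proc-B: (4, 1, 1, 4)
(2) SAFE. One safe sequence: proc-C, proc-H, proc-A, proc-G, proc-B.
Key observation: proc-C marks the first exact bind of the order: its need (0, 0, 1, 1) fits the free (3, 0, 1, 1) with zero slack on a requested resource.
Check, step by step:
  pool = (3, 0, 1, 1)
  proc-C: need (0, 0, 1, 1) fits (3, 0, 1, 1); releases (2, 1, 0, 0), pool now (5, 1, 1, 1)
  proc-H: need (2, 1, 1, 1) fits (5, 1, 1, 1); releases (1, 1, 3, 2), pool now (6, 2, 4, 3)
  proc-A: need (3, 2, 2, 3) fits (6, 2, 4, 3); releases (1, 0, 1, 1), pool now (7, 2, 5, 4)
  proc-G: need (2, 0, 1, 3) fits (7, 2, 5, 4); releases (0, 2, 0, 2), pool now (7, 4, 5, 6)
  proc-B: need (4, 1, 1, 4) fits (7, 4, 5, 6); releases (0, 0, 2, 0), pool now (7, 4, 7, 6)
(3) Precisely 4 of the possible complete orderings are safe sequences.


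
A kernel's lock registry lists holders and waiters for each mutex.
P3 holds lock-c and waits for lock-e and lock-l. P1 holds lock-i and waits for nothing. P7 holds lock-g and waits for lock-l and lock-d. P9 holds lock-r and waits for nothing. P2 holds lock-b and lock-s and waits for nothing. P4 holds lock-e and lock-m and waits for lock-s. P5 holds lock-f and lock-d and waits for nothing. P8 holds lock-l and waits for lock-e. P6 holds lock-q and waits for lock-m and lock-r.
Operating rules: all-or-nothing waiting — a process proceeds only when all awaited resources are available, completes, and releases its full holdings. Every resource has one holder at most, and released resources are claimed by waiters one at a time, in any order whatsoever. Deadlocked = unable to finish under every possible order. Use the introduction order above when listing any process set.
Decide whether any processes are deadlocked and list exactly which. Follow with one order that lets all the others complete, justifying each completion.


The deadlocked set is empty.
Key observation: although several processes wait, no cycle exists — each chain bottoms out at a free runner.
A valid finishing order for the others: P5, P9, P2, P4, P6, P1, P8, P3, P7.
Step-by-step check:
  P5: no waits; runs immediately, freeing lock-f and lock-d
  P9: no waits; runs immediately, freeing lock-r
  P2: no waits; runs immediately, freeing lock-b and lock-s
  P4: everything it awaited (lock-s) is free; runs, freeing lock-e and lock-m
  P6: everything it awaited (lock-m and lock-r) is free; runs, freeing lock-q
  P1: no waits; runs immediately, freeing lock-i
  P8: everything it awaited (lock-e) is free; runs, freeing lock-l
  P3: everything it awaited (lock-e and lock-l) is free; runs, freeing lock-c
  P7: everything it awaited (lock-l and lock-d) is free; runs, freeing lock-g


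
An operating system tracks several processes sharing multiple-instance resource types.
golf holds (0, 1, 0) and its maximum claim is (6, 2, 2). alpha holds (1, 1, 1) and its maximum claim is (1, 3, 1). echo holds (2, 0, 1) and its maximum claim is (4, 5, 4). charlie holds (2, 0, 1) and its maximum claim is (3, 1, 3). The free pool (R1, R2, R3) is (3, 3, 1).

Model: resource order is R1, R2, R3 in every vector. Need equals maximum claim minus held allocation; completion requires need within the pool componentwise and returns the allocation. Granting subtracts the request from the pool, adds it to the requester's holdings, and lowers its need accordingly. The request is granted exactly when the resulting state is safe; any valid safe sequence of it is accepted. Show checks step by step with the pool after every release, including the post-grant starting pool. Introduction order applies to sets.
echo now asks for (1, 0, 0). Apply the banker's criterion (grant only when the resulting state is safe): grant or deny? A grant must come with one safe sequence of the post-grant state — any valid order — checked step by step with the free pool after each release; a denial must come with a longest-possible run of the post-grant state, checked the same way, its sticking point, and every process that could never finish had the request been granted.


DENY. Granting would leave the state unsafe.
Key observation: after alpha, charlie the pool peaks at (5, 4, 3), and each blocked process is short somewhere: golf on R1; echo on R2.
After a pretend grant, a maximal execution: alpha, charlie — then nothing else fits. Verifying each step:
  pool = (2, 3, 1)
  alpha: need (0, 2, 0) fits (2, 3, 1); releases (1, 1, 1), pool now (3, 4, 2)
  charlie: need (1, 1, 2) fits (3, 4, 2); releases (2, 0, 1), pool now (5, 4, 3)
  blocked: golf wants (6, 1, 2), pool (5, 4, 3) — not enough R1
  blocked: echo wants (1, 5, 3), pool (5, 4, 3) — not enough R2
Processes that could never finish after the grant: golf and echo.


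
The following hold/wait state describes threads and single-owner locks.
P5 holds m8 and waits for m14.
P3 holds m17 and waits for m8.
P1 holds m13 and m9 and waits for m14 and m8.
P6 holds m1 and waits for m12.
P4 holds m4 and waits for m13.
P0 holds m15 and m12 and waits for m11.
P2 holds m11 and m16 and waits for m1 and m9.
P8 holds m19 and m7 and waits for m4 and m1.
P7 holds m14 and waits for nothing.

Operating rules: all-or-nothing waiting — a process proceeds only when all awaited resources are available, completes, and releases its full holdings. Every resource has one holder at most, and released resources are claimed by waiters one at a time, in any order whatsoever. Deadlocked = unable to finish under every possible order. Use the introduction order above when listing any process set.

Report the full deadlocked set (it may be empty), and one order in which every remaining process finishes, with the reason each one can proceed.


The deadlocked set is P6, P0, P2 and P8.
Key observation: the wait chain closes on itself along P6 -> P0 -> P2 -> P6; P8 waits into the deadlock from upstream.
The rest can finish in the order P7, P5, P3, P1, P4.
Step-by-step check:
  P7: no waits; runs immediately, freeing m14
  run P5 (all its waits — m14 — are resolved); releases m8
  run P3 (all its waits — m8 — are resolved); releases m17
  run P1 (all its waits — m14 and m8 — are resolved); releases m13 and m9
  run P4 (all its waits — m13 — are resolved); releases m4


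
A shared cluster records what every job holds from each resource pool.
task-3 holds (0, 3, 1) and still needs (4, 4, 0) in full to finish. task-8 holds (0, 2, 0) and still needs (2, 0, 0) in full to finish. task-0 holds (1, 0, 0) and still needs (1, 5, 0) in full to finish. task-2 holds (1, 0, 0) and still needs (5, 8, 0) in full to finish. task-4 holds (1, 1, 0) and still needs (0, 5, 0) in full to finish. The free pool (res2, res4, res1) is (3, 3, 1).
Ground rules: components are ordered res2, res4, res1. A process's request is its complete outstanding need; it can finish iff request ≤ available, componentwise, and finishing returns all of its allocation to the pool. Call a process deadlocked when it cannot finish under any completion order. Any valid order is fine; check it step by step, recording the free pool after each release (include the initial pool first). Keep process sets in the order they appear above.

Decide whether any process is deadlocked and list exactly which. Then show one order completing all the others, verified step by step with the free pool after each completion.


The deadlocked set is empty.
Key observation: starting with task-8, each completion frees enough for the next — no one is permanently blocked.
The rest can finish in the order task-8, task-0, task-4, task-3, task-2. Verifying each step:
  pool = (3, 3, 1)
  task-8 needs (2, 0, 0) <= (3, 3, 1) -> finishes; pool += (0, 2, 0) = (3, 5, 1)
  task-0 needs (1, 5, 0) <= (3, 5, 1) -> finishes; pool += (1, 0, 0) = (4, 5, 1)
  task-4 needs (0, 5, 0) <= (4, 5, 1) -> finishes; pool += (1, 1, 0) = (5, 6, 1)
  task-3 needs (4, 4, 0) <= (5, 6, 1) -> finishes; pool += (0, 3, 1) = (5, 9, 2)
  task-2 needs (5, 8, 0) <= (5, 9, 2) -> finishes; pool += (1, 0, 0) = (6, 9, 2)


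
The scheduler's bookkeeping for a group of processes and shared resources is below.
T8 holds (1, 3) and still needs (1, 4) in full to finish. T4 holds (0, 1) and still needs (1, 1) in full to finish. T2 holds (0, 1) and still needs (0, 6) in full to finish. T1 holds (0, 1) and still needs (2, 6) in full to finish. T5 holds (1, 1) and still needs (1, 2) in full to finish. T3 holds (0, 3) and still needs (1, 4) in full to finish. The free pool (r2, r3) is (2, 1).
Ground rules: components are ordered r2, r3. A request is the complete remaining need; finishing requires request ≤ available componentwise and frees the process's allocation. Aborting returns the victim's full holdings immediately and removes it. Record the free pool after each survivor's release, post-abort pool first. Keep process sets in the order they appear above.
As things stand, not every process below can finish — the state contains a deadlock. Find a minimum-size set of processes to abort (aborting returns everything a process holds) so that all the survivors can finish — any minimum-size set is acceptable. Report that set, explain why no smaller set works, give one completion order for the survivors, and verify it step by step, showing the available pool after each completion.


Abort T3.
Key observation: T8 could never have finished before the abort; with (0, 3) returned by T3, it fits at step 2.
Minimality: the empty abort set fails — the state is deadlocked as it stands.
Survivors finish in the order: T5, T8, T2, T1, T4. Verifying each step (pool after the aborts first):
  pool = (2, 4)
  T5: need (1, 2) fits (2, 4); releases (1, 1), pool now (3, 5)
  T8: need (1, 4) fits (3, 5); releases (1, 3), pool now (4, 8)
  T2: need (0, 6) fits (4, 8); releases (0, 1), pool now (4, 9)
  T1: need (2, 6) fits (4, 9); releases (0, 1), pool now (4, 10)
  T4: need (1, 1) fits (4, 10); releases (0, 1), pool now (4, 11)


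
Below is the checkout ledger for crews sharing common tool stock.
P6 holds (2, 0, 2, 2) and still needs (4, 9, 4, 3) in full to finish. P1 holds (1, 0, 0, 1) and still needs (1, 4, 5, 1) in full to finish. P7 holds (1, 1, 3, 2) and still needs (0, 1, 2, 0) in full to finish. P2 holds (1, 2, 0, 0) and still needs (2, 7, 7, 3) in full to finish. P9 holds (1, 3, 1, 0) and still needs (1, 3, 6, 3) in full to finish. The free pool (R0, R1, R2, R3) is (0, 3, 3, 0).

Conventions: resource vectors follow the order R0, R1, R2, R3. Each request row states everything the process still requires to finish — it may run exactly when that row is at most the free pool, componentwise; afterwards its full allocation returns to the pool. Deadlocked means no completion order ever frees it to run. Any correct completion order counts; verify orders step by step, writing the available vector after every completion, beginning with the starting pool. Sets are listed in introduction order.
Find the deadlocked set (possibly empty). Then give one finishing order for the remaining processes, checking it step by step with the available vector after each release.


Nothing here is deadlocked.
Key observation: the pool covers P7 at once, and every later process fits after earlier releases.
A valid finishing order for the others: P7, P1, P9, P2, P6. Check, step by step:
  pool = (0, 3, 3, 0)
  run P7 (needs (0, 1, 2, 0), free (0, 3, 3, 0)); after release of (1, 1, 3, 2) the pool is (1, 4, 6, 2)
  run P1 (needs (1, 4, 5, 1), free (1, 4, 6, 2)); after release of (1, 0, 0, 1) the pool is (2, 4, 6, 3)
  run P9 (needs (1, 3, 6, 3), free (2, 4, 6, 3)); after release of (1, 3, 1, 0) the pool is (3, 7, 7, 3)
  run P2 (needs (2, 7, 7, 3), free (3, 7, 7, 3)); after release of (1, 2, 0, 0) the pool is (4, 9, 7, 3)
  run P6 (needs (4, 9, 4, 3), free (4, 9, 7, 3)); after release of (2, 0, 2, 2) the pool is (6, 9, 9, 5)


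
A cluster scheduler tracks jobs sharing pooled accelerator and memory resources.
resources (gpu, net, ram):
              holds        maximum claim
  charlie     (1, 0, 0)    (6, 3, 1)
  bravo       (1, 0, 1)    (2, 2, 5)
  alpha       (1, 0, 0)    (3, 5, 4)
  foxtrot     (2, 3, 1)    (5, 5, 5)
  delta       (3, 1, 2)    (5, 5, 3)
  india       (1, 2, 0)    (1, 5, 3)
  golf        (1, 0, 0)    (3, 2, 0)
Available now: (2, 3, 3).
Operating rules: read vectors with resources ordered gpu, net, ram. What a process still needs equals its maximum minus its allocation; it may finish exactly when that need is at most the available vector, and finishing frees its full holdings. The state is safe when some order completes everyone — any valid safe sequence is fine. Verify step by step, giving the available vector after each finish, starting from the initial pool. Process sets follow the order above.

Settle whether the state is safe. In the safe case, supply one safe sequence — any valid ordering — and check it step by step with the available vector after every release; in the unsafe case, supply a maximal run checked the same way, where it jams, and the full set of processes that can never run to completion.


SAFE, for example via the order india, delta, charlie, alpha, golf, bravo, foxtrot.
Key observation: india is the earliest step where a requested resource binds exactly: need (0, 3, 3), pool (2, 3, 3) at its turn.
Walking it through:
  pool = (2, 3, 3)
  run india (needs (0, 3, 3), free (2, 3, 3)); after release of (1, 2, 0) the pool is (3, 5, 3)
  run delta (needs (2, 4, 1), free (3, 5, 3)); after release of (3, 1, 2) the pool is (6, 6, 5)
  run charlie (needs (5, 3, 1), free (6, 6, 5)); after release of (1, 0, 0) the pool is (7, 6, 5)
  run alpha (needs (2, 5, 4), free (7, 6, 5)); after release of (1, 0, 0) the pool is (8, 6, 5)
  run golf (needs (2, 2, 0), free (8, 6, 5)); after release of (1, 0, 0) the pool is (9, 6, 5)
  run bravo (needs (1, 2, 4), free (9, 6, 5)); after release of (1, 0, 1) the pool is (10, 6, 6)
  run foxtrot (needs (3, 2, 4), free (10, 6, 6)); after release of (2, 3, 1) the pool is (12, 9, 7)


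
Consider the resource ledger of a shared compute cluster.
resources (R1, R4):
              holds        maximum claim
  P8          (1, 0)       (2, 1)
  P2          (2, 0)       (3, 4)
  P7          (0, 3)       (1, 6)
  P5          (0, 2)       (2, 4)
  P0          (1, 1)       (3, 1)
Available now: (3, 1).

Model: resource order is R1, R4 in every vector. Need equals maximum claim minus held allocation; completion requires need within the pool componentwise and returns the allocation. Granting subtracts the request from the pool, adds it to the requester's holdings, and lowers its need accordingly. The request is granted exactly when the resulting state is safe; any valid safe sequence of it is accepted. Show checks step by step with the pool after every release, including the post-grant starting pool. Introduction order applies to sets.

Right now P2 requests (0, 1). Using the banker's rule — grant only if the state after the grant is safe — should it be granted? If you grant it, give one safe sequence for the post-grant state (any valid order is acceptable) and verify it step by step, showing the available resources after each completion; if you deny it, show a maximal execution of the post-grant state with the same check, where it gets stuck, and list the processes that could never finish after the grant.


DENY: after the grant no complete ordering would exist.
Key observation: P0, P8 can finish, but then (5, 1) is all there is, and the blocked group's R4 demands exceed it.
Pretend the grant happened; the run P0, P8 goes as far as possible. Walking it through:
  pool = (3, 0)
  P0 needs (2, 0) <= (3, 0) -> finishes; pool += (1, 1) = (4, 1)
  P8 needs (1, 1) <= (4, 1) -> finishes; pool += (1, 0) = (5, 1)
  P2 cannot run: need (1, 3) vs free (5, 1) (insufficient R4)
  P7 cannot run: need (1, 3) vs free (5, 1) (insufficient R4)
  P5 cannot run: need (2, 2) vs free (5, 1) (insufficient R4)
Post-grant, the permanently blocked set is P2, P7 and P5.


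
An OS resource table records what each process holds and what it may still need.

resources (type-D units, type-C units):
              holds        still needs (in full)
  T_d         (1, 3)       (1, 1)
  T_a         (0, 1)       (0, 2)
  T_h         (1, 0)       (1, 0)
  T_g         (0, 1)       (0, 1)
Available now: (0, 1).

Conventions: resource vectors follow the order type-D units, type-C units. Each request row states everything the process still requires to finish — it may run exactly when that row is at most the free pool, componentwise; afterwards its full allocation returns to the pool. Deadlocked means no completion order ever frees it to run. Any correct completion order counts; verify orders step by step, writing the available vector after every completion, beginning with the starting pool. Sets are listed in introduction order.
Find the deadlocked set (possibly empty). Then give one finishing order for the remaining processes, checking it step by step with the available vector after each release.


The deadlocked set is T_d and T_h.
Key observation: T_g, T_a can finish, but then (0, 3) is all there is, and the blocked group's type-D units demands exceed it.
A valid finishing order for the others: T_g, T_a. Check, step by step:
  pool = (0, 1)
  run T_g (needs (0, 1), free (0, 1)); after release of (0, 1) the pool is (0, 2)
  run T_a (needs (0, 2), free (0, 2)); after release of (0, 1) the pool is (0, 3)
None of the blocked processes ever fits:
  T_d still needs (1, 1) but only (0, 3) is free — short on type-D units
  T_h still needs (1, 0) but only (0, 3) is free — short on type-D units


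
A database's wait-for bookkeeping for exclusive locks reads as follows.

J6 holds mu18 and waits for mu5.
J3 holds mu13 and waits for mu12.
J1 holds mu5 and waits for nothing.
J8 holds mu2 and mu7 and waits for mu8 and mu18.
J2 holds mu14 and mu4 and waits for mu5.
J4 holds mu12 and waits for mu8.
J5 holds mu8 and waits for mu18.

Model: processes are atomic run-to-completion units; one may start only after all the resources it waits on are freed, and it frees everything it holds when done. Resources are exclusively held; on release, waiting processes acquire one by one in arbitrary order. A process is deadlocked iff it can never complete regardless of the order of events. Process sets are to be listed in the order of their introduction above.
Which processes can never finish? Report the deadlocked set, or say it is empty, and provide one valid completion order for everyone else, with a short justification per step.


The deadlocked set is empty.
Key observation: although several processes wait, no cycle exists — each chain bottoms out at a free runner.
The rest can finish in the order J1, J6, J5, J4, J2, J3, J8.
Walking it through:
  J1: no waits; runs immediately, freeing mu5
  J6 waits on mu5 — all released -> runs and releases mu18
  J5 waits on mu18 — all released -> runs and releases mu8
  J4 waits on mu8 — all released -> runs and releases mu12
  J2 waits on mu5 — all released -> runs and releases mu14 and mu4
  J3 waits on mu12 — all released -> runs and releases mu13
  J8 waits on mu8 and mu18 — all released -> runs and releases mu2 and mu7


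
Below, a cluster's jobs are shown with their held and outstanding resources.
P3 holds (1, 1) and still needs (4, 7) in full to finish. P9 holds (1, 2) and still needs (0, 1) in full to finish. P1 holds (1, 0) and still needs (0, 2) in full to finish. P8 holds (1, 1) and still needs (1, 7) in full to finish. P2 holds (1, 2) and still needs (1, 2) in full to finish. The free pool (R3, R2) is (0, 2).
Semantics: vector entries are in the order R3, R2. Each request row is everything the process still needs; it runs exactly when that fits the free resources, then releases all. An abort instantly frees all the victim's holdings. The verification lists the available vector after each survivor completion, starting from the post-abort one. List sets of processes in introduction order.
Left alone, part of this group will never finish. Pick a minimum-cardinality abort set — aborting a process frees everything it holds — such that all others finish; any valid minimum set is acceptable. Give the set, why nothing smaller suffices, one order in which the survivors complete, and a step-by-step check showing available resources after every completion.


Minimum abort set: P8.
Key observation: P3 was stuck for good until P8 gave back (1, 1); in the order shown it finishes at step 4.
No smaller set exists: with zero aborts the deadlock remains.
The survivors complete as P1, P2, P9, P3. Walking it through (starting from the post-abort pool):
  pool = (1, 3)
  P1 needs (0, 2) <= (1, 3) -> finishes; pool += (1, 0) = (2, 3)
  P2 needs (1, 2) <= (2, 3) -> finishes; pool += (1, 2) = (3, 5)
  P9 needs (0, 1) <= (3, 5) -> finishes; pool += (1, 2) = (4, 7)
  P3 needs (4, 7) <= (4, 7) -> finishes; pool += (1, 1) = (5, 8)


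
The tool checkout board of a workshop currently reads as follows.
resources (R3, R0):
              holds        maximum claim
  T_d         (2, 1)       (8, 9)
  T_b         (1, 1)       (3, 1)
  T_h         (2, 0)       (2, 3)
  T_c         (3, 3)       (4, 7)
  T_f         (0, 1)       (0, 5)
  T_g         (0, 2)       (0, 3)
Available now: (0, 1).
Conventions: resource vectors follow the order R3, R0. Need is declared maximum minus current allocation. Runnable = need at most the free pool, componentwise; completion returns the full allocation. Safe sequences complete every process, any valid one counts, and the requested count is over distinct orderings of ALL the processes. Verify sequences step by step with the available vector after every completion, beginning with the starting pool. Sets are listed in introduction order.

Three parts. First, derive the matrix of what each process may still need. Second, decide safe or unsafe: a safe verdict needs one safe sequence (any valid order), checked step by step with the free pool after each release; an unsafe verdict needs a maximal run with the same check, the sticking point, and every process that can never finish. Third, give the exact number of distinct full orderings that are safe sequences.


(1) Outstanding need per process (order R3, R0):
  T_d: (6, 8)
  T_b: (2, 0)
  T_h: (0, 3)
  T_c: (1, 4)
  T_f: (0, 4)
  T_g: (0, 1)
(2) The state is SAFE; one workable sequence: T_g, T_h, T_b, T_c, T_f, T_d.
Key observation: at T_g the run first touches a limit — (0, 1) against (0, 1), exact on a resource it actually requests.
Verifying each step:
  pool = (0, 1)
  run T_g (needs (0, 1), free (0, 1)); after release of (0, 2) the pool is (0, 3)
  run T_h (needs (0, 3), free (0, 3)); after release of (2, 0) the pool is (2, 3)
  run T_b (needs (2, 0), free (2, 3)); after release of (1, 1) the pool is (3, 4)
  run T_c (needs (1, 4), free (3, 4)); after release of (3, 3) the pool is (6, 7)
  run T_f (needs (0, 4), free (6, 7)); after release of (0, 1) the pool is (6, 8)
  run T_d (needs (6, 8), free (6, 8)); after release of (2, 1) the pool is (8, 9)
(3) Precisely 2 of the possible complete orderings are safe sequences.


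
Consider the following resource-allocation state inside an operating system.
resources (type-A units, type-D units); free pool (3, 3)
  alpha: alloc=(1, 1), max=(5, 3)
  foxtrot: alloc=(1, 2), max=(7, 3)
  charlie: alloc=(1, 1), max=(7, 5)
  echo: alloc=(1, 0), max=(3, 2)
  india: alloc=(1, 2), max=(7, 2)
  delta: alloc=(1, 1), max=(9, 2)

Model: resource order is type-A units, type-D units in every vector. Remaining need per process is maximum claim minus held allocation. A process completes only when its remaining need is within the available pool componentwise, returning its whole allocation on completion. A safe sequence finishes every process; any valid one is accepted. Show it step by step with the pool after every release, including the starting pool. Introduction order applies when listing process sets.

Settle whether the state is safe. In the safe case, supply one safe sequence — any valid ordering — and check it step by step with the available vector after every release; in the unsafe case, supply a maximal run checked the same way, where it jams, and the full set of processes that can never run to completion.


The state is UNSAFE.
Key observation: type-A units is the bottleneck — with echo, alpha done the pool holds (5, 4), short of every remaining need.
A maximal execution: echo, alpha — then nothing else fits. Step-by-step check:
  pool = (3, 3)
  run echo (needs (2, 2), free (3, 3)); after release of (1, 0) the pool is (4, 3)
  run alpha (needs (4, 2), free (4, 3)); after release of (1, 1) the pool is (5, 4)
  blocked: foxtrot wants (6, 1), pool (5, 4) — not enough type-A units
  blocked: charlie wants (6, 4), pool (5, 4) — not enough type-A units
  blocked: india wants (6, 0), pool (5, 4) — not enough type-A units
  blocked: delta wants (8, 1), pool (5, 4) — not enough type-A units
Permanently blocked: foxtrot, charlie, india and delta.
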